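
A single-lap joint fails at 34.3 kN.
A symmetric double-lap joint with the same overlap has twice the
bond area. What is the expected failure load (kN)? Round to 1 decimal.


Double-lap load = 2 * 34.3 = 68.6 kN

68.6


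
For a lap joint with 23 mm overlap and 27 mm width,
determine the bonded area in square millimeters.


Area = 23 * 27 = 621 mm^2

621


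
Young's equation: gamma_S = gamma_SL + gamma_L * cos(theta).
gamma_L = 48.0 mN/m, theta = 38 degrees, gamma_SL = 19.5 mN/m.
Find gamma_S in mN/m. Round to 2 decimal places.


cos(38 deg) = 0.788011
gamma_S = 19.5 + 48.0 * 0.788011
= 57.32 mN/m

57.32


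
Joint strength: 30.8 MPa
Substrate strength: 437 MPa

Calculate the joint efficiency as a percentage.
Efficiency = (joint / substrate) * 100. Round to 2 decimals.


Efficiency = (30.8 / 437) * 100 = 7.05%

7.05


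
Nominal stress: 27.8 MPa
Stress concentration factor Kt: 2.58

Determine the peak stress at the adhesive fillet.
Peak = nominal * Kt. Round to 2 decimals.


Peak stress = 27.8 * 2.58
= 71.72 MPa

71.72


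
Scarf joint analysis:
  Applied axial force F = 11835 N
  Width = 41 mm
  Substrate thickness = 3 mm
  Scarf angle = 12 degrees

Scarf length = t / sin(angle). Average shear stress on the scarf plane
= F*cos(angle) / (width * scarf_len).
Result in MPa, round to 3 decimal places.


Scarf length = 3 / sin(12 deg) = 14.4292 mm
cos(12 deg) = 0.978148
Shear = 11835 * 0.978148 / (41 * 14.4292)
= 19.568 MPa

19.568


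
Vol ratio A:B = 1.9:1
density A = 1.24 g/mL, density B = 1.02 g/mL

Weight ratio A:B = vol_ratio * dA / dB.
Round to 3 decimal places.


Weight ratio = 1.9 * 1.24 / 1.02
= 2.310

2.310


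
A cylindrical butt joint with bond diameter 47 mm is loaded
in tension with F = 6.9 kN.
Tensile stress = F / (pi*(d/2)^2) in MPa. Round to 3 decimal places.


Area = pi * (47/2)^2 = 1734.9445 mm^2
Stress = 6.9*1000 / 1734.9445
= 3.977 MPa

3.977


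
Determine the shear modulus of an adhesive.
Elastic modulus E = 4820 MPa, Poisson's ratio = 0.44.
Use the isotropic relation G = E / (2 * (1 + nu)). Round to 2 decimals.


G = 4820 / (2*(1+0.44)) = 4820 / 2.88
= 1673.61 MPa

1673.61


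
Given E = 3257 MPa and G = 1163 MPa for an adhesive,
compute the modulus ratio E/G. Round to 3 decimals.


E/G ratio = 3257 / 1163 = 2.801

2.801


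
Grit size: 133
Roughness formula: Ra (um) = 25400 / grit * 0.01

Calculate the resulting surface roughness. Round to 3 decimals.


Ra = 25400 / 133 * 0.01
= 1.910 um

1.910


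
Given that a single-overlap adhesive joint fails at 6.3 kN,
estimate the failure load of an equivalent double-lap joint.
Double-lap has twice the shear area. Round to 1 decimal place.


Double-lap factor = 2
Expected load = 6.3 * 2 = 12.6 kN

12.6


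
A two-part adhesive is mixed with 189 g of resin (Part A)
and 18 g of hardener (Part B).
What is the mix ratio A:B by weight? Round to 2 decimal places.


Mix ratio = mass_A / mass_B
= 189 / 18
= 10.50

10.50


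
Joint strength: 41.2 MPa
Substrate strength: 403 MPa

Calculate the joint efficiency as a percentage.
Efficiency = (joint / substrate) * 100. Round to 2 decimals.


Efficiency = (41.2 / 403) * 100 = 10.22%

10.22


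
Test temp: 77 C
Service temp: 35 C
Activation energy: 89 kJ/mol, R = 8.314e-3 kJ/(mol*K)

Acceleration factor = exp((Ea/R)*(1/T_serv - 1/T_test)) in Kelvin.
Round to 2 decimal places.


AF = exp((89/0.008314)*(1/308.15 - 1/350.15))
= 64.52

64.52


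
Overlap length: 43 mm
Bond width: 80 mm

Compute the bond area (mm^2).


Bond area = 43 * 80 = 3440 mm^2

3440


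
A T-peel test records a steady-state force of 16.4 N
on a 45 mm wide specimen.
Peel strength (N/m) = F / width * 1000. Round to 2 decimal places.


Peel strength = 16.4 / 45 * 1000
= 364.44 N/m

364.44


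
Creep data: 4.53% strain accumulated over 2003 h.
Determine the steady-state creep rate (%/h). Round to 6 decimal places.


Rate = 4.53 / 2003 = 0.002262 %/h

0.002262


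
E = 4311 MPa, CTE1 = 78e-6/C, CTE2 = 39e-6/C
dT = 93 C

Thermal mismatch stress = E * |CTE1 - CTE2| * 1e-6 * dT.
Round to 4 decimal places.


= 4311 * 39e-6 * 93
= 15.6360 MPa

15.6360


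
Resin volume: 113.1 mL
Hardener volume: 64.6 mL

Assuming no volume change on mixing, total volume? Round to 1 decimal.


V_total = 113.1 + 64.6 = 177.7 mL

177.7


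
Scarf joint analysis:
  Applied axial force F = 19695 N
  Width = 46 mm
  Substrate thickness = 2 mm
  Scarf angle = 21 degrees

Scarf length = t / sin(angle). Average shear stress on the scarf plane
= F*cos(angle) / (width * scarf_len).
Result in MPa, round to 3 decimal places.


Scarf length = 2 / sin(21 deg) = 5.5809 mm
cos(21 deg) = 0.933580
Shear = 19695 * 0.933580 / (46 * 5.5809)
= 71.622 MPa

71.622


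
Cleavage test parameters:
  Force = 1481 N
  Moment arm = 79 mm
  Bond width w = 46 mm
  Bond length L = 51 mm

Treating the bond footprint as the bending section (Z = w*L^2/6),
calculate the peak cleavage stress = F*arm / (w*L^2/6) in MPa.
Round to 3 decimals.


M = 1481 * 79 = 116999 N*mm
Z = 46 * 51^2 / 6 = 119646 / 6 mm^3
sigma = M / Z = 6 * 116999 / 119646 = 701994 / 119646
= 5.867 MPa

5.867


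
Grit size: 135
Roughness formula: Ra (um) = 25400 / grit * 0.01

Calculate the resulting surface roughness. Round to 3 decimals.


Ra = 25400 / 135 * 0.01
= 1.881 um

1.881


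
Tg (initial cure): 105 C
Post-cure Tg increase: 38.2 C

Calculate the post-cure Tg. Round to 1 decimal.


Post-cure Tg = 105 + 38.2 = 143.2 C

143.2


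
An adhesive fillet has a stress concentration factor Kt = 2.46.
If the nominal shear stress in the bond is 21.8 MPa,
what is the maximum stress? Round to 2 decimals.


Max stress = 21.8 * 2.46 = 53.63 MPa

53.63


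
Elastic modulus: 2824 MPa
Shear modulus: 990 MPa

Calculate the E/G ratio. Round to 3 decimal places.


E / G = 2824 / 990 = 2.853

2.853


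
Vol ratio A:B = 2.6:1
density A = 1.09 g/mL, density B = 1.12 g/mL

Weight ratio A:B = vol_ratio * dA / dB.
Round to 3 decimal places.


Weight ratio = 2.6 * 1.09 / 1.12
= 2.530

2.530


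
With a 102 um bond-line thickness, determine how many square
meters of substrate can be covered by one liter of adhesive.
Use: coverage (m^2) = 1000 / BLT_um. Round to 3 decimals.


Coverage = 1000 / 102 = 9.804 m^2

9.804


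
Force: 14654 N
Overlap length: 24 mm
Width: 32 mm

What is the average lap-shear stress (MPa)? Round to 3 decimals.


Average shear stress = F / (overlap * width)
= 14654 / (24 * 32)
= 19.081 MPa

19.081


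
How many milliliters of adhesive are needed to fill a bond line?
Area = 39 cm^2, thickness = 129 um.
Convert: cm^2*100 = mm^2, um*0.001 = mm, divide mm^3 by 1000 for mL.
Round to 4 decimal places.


= (39 * 100) * (129 * 0.001) / 1000
= 0.5031 mL

0.5031


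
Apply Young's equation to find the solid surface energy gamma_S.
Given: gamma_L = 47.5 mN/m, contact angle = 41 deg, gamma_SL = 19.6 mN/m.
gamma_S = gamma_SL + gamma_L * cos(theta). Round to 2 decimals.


theta_rad = 41 * pi/180 = 0.715585
gamma_S = 19.6 + 47.5 * cos(0.715585)
= 55.45 mN/m

55.45


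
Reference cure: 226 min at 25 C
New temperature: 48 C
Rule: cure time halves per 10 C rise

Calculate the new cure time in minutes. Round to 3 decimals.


factor = 2^((48-25)/10) = 4.9246
t_new = 226 / 4.9246 = 45.892 min

45.892


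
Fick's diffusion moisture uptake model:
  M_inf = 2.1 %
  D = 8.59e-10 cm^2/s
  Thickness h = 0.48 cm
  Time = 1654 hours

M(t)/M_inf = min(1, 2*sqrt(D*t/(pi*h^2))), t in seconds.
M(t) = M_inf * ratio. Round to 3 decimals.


t_sec = 1654 * 3600 = 5954400
ratio = 2*sqrt(8.59e-10*5954400/(pi*0.48^2))
= min(1, 0.168124)
= 0.168124
M(t) = 2.1 * 0.168124 = 0.353 %

0.353


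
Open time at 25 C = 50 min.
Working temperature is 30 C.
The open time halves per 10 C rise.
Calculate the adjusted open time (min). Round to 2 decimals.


factor = 2^((30 - 25) / 10) = 1.4142
ot = 50 / 1.4142 = 35.36 min

35.36


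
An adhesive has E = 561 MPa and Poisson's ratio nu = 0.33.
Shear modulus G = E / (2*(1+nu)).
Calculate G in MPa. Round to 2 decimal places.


G = 561 / (2*(1+0.33))
= 561 / 2.66
= 210.90 MPa

210.90


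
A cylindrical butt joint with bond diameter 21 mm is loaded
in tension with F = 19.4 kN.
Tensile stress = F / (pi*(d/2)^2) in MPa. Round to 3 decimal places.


Area = pi * (21/2)^2 = 346.3606 mm^2
Stress = 19.4*1000 / 346.3606
= 56.011 MPa

56.011


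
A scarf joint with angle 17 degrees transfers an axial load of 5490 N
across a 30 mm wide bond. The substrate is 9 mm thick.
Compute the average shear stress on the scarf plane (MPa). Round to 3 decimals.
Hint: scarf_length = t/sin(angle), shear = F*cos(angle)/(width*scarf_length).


scarf_length = 9 / sin(17 deg) = 30.7827 mm
cos(17 deg) = 0.956305
shear stress = 5490 * 0.956305 / (30 * 30.7827)
= 5.685 MPa

5.685


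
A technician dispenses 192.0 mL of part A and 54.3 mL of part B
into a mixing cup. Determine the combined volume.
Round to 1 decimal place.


Combined volume = 192.0 + 54.3
= 246.3 mL

246.3


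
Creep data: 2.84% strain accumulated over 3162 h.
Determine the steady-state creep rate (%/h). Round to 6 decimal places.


Rate = 2.84 / 3162 = 0.000898 %/h

0.000898


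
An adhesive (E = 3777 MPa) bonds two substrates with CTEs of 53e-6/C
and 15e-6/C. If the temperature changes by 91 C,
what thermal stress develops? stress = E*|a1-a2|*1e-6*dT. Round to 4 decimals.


Stress = 3777 * |53 - 15| * 1e-6 * 91
= 13.0609 MPa

13.0609


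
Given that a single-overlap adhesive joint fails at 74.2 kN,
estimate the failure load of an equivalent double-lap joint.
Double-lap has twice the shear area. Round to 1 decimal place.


Double-lap factor = 2
Expected load = 74.2 * 2 = 148.4 kN

148.4


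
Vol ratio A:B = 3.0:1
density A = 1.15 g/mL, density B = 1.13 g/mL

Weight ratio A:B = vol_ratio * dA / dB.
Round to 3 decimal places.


Weight ratio = 3.0 * 1.15 / 1.13
= 3.053

3.053


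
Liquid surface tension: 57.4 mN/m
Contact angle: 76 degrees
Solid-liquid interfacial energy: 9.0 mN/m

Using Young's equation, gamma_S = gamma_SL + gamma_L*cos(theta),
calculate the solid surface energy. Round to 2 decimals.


gamma_S = 9.0 + 57.4 * cos(76)
= 22.89 mN/m

22.89


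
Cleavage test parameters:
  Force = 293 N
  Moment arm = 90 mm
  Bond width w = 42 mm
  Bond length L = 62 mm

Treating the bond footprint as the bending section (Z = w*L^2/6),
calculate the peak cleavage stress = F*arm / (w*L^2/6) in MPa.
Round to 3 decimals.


M = 293 * 90 = 26370 N*mm
Z = 42 * 62^2 / 6 = 161448 / 6 mm^3
sigma = M / Z = 6 * 26370 / 161448 = 158220 / 161448
= 0.980 MPa

0.980


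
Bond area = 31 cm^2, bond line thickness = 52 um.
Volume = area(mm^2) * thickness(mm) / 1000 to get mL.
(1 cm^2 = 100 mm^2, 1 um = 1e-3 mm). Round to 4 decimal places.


area_mm2 = 31 * 100 = 3100
blt_mm = 52 * 1e-3 = 0.052
vol_mm3 = 3100 * 0.052 = 161.2
vol_mL = 161.2 / 1000 = 0.1612 mL

0.1612


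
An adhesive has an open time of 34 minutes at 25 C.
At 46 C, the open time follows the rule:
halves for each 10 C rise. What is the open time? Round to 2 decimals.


Factor = 2^((46-25)/10) = 4.2871
Open time = 34 / 4.2871 = 7.93 min

7.93


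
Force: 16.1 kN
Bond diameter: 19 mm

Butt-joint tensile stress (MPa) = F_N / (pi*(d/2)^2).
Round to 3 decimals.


F_N = 16.1 * 1000 = 16100.0 N
A = pi*(9.5)^2 = 283.5287 mm^2
stress = 16100.0 / 283.5287 = 56.784 MPa

56.784


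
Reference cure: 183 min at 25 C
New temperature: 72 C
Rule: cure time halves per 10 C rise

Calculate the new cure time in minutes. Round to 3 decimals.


factor = 2^((72-25)/10) = 25.9921
t_new = 183 / 25.9921 = 7.041 min

7.041


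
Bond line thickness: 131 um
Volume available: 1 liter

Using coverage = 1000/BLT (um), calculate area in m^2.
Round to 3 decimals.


1 L = 1e6 mm^3, thickness = 131 um = 0.131 mm
Area = 1e6 / 0.131 mm^2 = (1e6 / 0.131) / 1e6 m^2 = 1000 / 131 m^2
= 7.634 m^2

7.634


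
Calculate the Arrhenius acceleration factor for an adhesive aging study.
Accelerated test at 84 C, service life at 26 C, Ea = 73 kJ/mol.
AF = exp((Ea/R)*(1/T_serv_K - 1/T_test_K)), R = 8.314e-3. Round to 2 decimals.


T_test = 357.15 K, T_serv = 299.15 K
Ea/R = 73 / 0.008314 = 8780.37
AF = exp(8780.37 * (1/299.15 - 1/357.15))
= 117.51

117.51


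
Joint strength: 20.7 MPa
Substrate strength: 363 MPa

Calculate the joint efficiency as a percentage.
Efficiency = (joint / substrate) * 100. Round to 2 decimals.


Efficiency = (20.7 / 363) * 100 = 5.70%

5.70


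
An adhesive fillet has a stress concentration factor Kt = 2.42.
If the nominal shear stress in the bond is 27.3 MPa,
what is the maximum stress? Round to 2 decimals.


Max stress = 27.3 * 2.42 = 66.07 MPa

66.07


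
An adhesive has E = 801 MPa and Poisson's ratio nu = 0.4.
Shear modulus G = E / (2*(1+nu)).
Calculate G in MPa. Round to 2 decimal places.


G = 801 / (2*(1+0.4))
= 801 / 2.80
= 286.07 MPa

286.07


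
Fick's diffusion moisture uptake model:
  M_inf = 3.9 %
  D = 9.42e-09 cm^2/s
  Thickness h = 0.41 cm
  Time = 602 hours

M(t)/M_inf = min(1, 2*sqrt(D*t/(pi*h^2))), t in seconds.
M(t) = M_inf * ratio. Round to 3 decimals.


t_sec = 602 * 3600 = 2167200
ratio = 2*sqrt(9.42e-09*2167200/(pi*0.41^2))
= min(1, 0.393230)
= 0.393230
M(t) = 3.9 * 0.393230 = 1.534 %

1.534


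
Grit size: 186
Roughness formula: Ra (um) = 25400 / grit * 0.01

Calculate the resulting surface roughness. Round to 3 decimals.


Ra = 25400 / 186 * 0.01
= 1.366 um

1.366


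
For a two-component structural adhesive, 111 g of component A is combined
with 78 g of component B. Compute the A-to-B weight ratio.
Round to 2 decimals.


Weight ratio A:B = 111 / 78
= 1.42

1.42


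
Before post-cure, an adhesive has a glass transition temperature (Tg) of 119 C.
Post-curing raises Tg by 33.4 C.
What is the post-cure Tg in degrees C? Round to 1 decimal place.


Tg_post = Tg_base + delta_Tg
= 119 + 33.4
= 152.4 C

152.4


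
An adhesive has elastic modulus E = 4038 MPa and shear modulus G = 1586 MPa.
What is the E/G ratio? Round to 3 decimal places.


E/G = 4038 / 1586 = 2.546

2.546


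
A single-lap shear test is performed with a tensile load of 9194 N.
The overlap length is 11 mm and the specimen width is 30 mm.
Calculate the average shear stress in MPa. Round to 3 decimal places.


Shear stress = F / (overlap * width)
= 9194 / (11 * 30)
= 9194 / 330
= 27.861 MPa

27.861


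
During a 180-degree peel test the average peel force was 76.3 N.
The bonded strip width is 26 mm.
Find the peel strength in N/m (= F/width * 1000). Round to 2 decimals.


Peel strength = F/width * 1000
= 76.3 / 26 * 1000
= 2934.62 N/m

2934.62


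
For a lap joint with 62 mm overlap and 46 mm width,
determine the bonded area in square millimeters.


Area = 62 * 46 = 2852 mm^2

2852


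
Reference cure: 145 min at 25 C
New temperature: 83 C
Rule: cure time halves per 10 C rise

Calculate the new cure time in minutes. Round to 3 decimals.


factor = 2^((83-25)/10) = 55.7152
t_new = 145 / 55.7152 = 2.603 min

2.603


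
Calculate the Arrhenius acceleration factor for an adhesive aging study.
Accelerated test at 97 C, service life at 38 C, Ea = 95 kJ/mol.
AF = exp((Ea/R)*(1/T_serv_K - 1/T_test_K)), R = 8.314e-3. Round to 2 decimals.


T_test = 370.15 K, T_serv = 311.15 K
Ea/R = 95 / 0.008314 = 11426.51
AF = exp(11426.51 * (1/311.15 - 1/370.15))
= 348.46

348.46


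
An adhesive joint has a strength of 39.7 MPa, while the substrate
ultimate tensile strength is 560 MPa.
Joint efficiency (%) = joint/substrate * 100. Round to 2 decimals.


Efficiency = 39.7 / 560 * 100
= 7.09%

7.09


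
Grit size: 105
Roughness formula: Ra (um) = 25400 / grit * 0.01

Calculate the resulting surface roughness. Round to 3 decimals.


Ra = 25400 / 105 * 0.01
= 2.419 um

2.419


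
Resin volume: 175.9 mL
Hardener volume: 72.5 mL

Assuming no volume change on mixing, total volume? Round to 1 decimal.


V_total = 175.9 + 72.5 = 248.4 mL

248.4


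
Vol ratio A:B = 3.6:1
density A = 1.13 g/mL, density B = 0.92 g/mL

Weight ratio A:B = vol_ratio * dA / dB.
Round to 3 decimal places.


Weight ratio = 3.6 * 1.13 / 0.92
= 4.422

4.422


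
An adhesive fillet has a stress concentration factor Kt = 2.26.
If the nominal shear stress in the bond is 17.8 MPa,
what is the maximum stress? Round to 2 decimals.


Max stress = 17.8 * 2.26 = 40.23 MPa

40.23


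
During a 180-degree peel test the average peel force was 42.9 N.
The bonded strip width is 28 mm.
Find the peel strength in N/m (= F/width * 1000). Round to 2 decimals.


Peel strength = F/width * 1000
= 42.9 / 28 * 1000
= 1532.14 N/m

1532.14


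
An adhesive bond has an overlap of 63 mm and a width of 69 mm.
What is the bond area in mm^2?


Bond area = overlap * width
= 63 * 69
= 4347 mm^2

4347


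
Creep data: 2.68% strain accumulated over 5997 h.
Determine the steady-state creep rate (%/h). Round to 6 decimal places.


Rate = 2.68 / 5997 = 0.000447 %/h

0.000447


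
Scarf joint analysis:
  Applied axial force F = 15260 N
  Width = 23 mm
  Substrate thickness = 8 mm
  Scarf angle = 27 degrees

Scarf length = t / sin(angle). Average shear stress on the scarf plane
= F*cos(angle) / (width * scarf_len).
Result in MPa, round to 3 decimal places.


Scarf length = 8 / sin(27 deg) = 17.6215 mm
cos(27 deg) = 0.891007
Shear = 15260 * 0.891007 / (23 * 17.6215)
= 33.548 MPa

33.548


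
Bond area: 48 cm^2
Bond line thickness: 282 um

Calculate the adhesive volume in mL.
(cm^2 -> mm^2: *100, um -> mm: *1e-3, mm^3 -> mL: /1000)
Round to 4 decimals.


V = 48*100 * 282*1e-3 / 1000
= 1.3536 mL

1.3536


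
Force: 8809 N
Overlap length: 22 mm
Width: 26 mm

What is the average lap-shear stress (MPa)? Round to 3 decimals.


Average shear stress = F / (overlap * width)
= 8809 / (22 * 26)
= 15.400 MPa

15.400


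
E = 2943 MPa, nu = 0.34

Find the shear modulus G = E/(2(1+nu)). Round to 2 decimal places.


G = 2943 / (2 * 1.34)
= 1098.13 MPa

1098.13


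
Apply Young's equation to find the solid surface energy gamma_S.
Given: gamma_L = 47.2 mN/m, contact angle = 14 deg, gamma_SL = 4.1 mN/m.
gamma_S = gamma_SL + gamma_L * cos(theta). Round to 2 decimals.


theta_rad = 14 * pi/180 = 0.244346
gamma_S = 4.1 + 47.2 * cos(0.244346)
= 49.90 mN/m

49.90


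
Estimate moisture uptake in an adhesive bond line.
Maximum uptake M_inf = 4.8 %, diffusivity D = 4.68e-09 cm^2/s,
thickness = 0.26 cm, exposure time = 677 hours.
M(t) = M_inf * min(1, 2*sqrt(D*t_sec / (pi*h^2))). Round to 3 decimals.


Convert time: 677 h = 2437200 s
ratio = min(1, 2*sqrt(4.68e-09*2437200/(pi*0.26^2)))
= 0.463501
M(t) = 4.8 * 0.463501 = 2.225%

2.225


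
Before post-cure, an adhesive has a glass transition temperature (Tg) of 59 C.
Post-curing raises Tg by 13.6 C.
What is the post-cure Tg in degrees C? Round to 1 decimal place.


Tg_post = Tg_base + delta_Tg
= 59 + 13.6
= 72.6 C

72.6


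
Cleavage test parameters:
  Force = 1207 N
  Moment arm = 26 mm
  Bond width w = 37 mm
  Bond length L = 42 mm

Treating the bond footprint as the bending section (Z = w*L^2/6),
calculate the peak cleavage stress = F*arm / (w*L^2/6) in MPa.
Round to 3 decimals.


M = 1207 * 26 = 31382 N*mm
Z = 37 * 42^2 / 6 = 65268 / 6 mm^3
sigma = M / Z = 6 * 31382 / 65268 = 188292 / 65268
= 2.885 MPa

2.885


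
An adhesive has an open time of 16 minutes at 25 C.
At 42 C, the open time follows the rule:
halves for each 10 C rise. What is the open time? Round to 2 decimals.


Factor = 2^((42-25)/10) = 3.2490
Open time = 16 / 3.2490 = 4.92 min

4.92


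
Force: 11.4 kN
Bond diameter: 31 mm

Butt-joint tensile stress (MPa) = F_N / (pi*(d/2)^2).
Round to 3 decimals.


F_N = 11.4 * 1000 = 11400.0 N
A = pi*(15.5)^2 = 754.7676 mm^2
stress = 11400.0 / 754.7676 = 15.104 MPa

15.104


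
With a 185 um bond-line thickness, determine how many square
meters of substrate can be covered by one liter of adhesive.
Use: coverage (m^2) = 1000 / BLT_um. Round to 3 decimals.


Coverage = 1000 / 185 = 5.405 m^2

5.405


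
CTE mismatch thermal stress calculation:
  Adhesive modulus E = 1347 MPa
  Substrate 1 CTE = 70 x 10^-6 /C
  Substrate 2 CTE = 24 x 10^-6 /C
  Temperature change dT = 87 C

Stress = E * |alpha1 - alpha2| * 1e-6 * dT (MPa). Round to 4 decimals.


delta_alpha = |70 - 24| = 46 x 10^-6/C
Stress = 1347 * 46e-6 * 87
= 5.3907 MPa

5.3907


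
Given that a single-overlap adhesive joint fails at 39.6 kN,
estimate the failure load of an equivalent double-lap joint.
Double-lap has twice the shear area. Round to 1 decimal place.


Double-lap factor = 2
Expected load = 39.6 * 2 = 79.2 kN

79.2


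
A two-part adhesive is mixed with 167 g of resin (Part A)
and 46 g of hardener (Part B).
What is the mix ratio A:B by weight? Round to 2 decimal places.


Mix ratio = mass_A / mass_B
= 167 / 46
= 3.63

3.63


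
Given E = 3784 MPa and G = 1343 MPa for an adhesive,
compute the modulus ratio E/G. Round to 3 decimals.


E/G ratio = 3784 / 1343 = 2.818

2.818


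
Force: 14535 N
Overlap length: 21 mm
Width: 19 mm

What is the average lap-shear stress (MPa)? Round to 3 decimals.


Average shear stress = F / (overlap * width)
= 14535 / (21 * 19)
= 36.429 MPa

36.429


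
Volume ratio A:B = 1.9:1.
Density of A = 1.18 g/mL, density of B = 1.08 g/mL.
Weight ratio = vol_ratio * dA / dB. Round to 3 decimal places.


Wt ratio = 1.9 * 1.18 / 1.08
= 2.076

2.076


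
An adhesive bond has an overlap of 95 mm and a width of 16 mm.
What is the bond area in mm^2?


Bond area = overlap * width
= 95 * 16
= 1520 mm^2

1520


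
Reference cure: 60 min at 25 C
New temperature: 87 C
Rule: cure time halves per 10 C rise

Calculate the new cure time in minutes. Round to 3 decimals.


factor = 2^((87-25)/10) = 73.5167
t_new = 60 / 73.5167 = 0.816 min

0.816


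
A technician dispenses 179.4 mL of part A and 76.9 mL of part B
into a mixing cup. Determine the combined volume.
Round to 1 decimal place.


Combined volume = 179.4 + 76.9
= 256.3 mL

256.3


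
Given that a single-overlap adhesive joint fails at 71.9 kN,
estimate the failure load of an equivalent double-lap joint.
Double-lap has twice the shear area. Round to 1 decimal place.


Double-lap factor = 2
Expected load = 71.9 * 2 = 143.8 kN

143.8


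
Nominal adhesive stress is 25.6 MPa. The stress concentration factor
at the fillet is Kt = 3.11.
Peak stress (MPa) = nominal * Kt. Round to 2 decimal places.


Peak = 25.6 * 3.11 = 79.62 MPa

79.62


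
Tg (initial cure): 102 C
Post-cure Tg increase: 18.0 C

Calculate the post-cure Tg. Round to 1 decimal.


Post-cure Tg = 102 + 18.0 = 120.0 C

120.0


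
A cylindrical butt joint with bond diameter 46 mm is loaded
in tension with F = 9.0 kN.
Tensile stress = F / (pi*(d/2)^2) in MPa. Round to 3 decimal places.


Area = pi * (46/2)^2 = 1661.9025 mm^2
Stress = 9.0*1000 / 1661.9025
= 5.415 MPa

5.415


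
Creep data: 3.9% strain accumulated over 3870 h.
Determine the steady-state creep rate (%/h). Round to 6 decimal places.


Rate = 3.9 / 3870 = 0.001008 %/h

0.001008


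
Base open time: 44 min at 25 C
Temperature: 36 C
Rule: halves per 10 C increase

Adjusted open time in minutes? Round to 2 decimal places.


Acceleration = 2^((36-25)/10) = 2.1435
Open time = 44 / 2.1435 = 20.53 min

20.53


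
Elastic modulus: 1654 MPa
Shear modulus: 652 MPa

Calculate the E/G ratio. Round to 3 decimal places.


E / G = 1654 / 652 = 2.537

2.537


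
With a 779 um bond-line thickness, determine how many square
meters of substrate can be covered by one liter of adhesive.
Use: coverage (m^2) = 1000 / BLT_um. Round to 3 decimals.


Coverage = 1000 / 779 = 1.284 m^2

1.284


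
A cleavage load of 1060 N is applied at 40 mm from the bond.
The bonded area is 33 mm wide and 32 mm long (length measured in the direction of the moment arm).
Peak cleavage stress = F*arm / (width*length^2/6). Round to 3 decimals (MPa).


Moment = 1060 * 40 = 42400 N*mm
Section modulus = 33 * 1024 / 6 = 33792 / 6 mm^3
Stress = 42400 / (33792 / 6) = 254400 / 33792
= 7.528 MPa

7.528


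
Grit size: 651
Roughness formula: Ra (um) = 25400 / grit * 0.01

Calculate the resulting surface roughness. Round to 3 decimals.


Ra = 25400 / 651 * 0.01
= 0.390 um

0.390


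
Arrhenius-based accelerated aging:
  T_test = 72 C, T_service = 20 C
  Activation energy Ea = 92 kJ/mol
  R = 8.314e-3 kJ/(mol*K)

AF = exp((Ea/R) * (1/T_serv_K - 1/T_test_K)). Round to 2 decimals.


T_test_K = 345.15, T_serv_K = 293.15
AF = exp((92/8.314e-3) * (1/293.15 - 1/345.15))
= 295.01

295.01


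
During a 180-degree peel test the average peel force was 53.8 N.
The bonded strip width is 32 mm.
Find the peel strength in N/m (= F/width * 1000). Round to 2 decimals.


Peel strength = F/width * 1000
= 53.8 / 32 * 1000
= 1681.25 N/m

1681.25


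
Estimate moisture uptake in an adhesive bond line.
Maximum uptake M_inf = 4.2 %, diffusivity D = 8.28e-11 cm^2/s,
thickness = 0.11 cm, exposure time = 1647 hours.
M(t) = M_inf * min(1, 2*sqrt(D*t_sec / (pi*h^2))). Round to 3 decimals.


Convert time: 1647 h = 5929200 s
ratio = min(1, 2*sqrt(8.28e-11*5929200/(pi*0.11^2)))
= 0.227288
M(t) = 4.2 * 0.227288 = 0.955%

0.955


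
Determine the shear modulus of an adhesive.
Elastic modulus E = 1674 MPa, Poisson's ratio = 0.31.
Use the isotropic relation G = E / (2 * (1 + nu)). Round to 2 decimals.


G = 1674 / (2*(1+0.31)) = 1674 / 2.62
= 638.93 MPa

638.93


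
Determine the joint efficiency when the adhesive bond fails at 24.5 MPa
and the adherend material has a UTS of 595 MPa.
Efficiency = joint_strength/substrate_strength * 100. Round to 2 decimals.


Joint efficiency = 24.5 / 595 * 100
= 4.12%

4.12


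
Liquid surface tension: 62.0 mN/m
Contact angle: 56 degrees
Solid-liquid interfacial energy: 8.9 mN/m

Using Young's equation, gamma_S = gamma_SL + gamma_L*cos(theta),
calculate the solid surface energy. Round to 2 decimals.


gamma_S = 8.9 + 62.0 * cos(56)
= 43.57 mN/m

43.57


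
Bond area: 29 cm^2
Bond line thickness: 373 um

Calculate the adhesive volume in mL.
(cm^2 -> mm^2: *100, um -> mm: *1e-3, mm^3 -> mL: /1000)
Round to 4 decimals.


V = 29*100 * 373*1e-3 / 1000
= 1.0817 mL

1.0817


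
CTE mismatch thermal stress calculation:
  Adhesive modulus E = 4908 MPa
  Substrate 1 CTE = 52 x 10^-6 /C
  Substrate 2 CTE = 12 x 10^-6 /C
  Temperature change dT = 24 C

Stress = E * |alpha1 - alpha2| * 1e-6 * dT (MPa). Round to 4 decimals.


delta_alpha = |52 - 12| = 40 x 10^-6/C
Stress = 4908 * 40e-6 * 24
= 4.7117 MPa

4.7117


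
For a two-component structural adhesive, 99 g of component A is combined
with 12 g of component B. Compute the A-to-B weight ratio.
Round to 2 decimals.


Weight ratio A:B = 99 / 12
= 8.25

8.25


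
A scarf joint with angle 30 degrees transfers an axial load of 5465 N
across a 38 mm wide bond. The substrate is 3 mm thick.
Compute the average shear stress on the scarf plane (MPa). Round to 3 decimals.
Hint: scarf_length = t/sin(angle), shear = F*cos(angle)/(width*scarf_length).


scarf_length = 3 / sin(30 deg) = 6.0000 mm
cos(30 deg) = 0.866025
shear stress = 5465 * 0.866025 / (38 * 6.0000)
= 20.758 MPa

20.758


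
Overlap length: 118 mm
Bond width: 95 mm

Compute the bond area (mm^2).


Bond area = 118 * 95 = 11210 mm^2

11210


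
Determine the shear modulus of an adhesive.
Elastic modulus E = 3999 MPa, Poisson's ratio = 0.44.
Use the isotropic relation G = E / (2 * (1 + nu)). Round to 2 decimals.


G = 3999 / (2*(1+0.44)) = 3999 / 2.88
= 1388.54 MPa

1388.54


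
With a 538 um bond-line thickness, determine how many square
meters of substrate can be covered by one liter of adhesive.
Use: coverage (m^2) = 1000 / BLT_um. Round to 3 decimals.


Coverage = 1000 / 538 = 1.859 m^2

1.859


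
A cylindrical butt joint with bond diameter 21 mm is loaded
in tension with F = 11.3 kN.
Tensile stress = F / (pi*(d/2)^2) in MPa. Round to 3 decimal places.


Area = pi * (21/2)^2 = 346.3606 mm^2
Stress = 11.3*1000 / 346.3606
= 32.625 MPa

32.625


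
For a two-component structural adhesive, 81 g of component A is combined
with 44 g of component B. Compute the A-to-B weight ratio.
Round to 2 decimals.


Weight ratio A:B = 81 / 44
= 1.84

1.84


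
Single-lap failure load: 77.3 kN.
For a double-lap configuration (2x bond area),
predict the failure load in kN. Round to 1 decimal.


Failure load = 77.3 * 2 = 154.6 kN

154.6


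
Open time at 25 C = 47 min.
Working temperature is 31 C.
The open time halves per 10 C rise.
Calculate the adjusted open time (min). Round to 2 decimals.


factor = 2^((31 - 25) / 10) = 1.5157
ot = 47 / 1.5157 = 31.01 min

31.01


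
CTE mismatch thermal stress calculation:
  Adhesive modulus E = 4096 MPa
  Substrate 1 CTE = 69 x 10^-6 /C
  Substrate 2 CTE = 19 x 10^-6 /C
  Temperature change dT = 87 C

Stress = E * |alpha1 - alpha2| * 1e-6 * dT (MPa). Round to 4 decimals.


delta_alpha = |69 - 19| = 50 x 10^-6/C
Stress = 4096 * 50e-6 * 87
= 17.8176 MPa

17.8176


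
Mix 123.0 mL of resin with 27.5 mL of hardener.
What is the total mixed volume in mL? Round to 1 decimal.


Total = 123.0 + 27.5 = 150.5 mL

150.5


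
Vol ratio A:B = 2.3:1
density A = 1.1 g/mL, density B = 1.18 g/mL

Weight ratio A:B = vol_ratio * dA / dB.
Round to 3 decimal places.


Weight ratio = 2.3 * 1.1 / 1.18
= 2.144

2.144


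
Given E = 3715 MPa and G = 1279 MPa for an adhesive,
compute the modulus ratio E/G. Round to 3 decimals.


E/G ratio = 3715 / 1279 = 2.905

2.905


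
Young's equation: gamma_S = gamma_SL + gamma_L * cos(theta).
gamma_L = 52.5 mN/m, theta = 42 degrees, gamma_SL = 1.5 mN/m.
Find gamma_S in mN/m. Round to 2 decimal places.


cos(42 deg) = 0.743145
gamma_S = 1.5 + 52.5 * 0.743145
= 40.52 mN/m

40.52


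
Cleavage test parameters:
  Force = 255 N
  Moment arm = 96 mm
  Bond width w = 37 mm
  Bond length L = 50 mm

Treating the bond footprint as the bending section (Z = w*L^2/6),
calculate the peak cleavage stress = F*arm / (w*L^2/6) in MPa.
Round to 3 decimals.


M = 255 * 96 = 24480 N*mm
Z = 37 * 50^2 / 6 = 92500 / 6 mm^3
sigma = M / Z = 6 * 24480 / 92500 = 146880 / 92500
= 1.588 MPa

1.588


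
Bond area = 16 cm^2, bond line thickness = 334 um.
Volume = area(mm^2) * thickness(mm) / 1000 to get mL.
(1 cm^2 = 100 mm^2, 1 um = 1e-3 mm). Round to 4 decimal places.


area_mm2 = 16 * 100 = 1600
blt_mm = 334 * 1e-3 = 0.334
vol_mm3 = 1600 * 0.334 = 534.4
vol_mL = 534.4 / 1000 = 0.5344 mL

0.5344


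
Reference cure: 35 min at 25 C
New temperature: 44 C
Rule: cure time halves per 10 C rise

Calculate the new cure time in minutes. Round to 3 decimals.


factor = 2^((44-25)/10) = 3.7321
t_new = 35 / 3.7321 = 9.378 min

9.378


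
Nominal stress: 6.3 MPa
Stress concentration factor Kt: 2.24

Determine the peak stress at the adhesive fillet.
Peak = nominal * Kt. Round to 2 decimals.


Peak stress = 6.3 * 2.24
= 14.11 MPa

14.11


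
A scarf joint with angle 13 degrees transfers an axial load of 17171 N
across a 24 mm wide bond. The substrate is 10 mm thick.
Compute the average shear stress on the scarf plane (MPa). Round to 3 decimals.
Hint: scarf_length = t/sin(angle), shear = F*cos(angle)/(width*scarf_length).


scarf_length = 10 / sin(13 deg) = 44.4541 mm
cos(13 deg) = 0.974370
shear stress = 17171 * 0.974370 / (24 * 44.4541)
= 15.682 MPa

15.682


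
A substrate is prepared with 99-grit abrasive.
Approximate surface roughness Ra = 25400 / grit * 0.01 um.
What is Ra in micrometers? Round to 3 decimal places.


Ra = 25400 / 99 * 0.01 = 2.566 um

2.566


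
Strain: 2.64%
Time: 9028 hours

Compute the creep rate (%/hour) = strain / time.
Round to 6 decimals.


Creep rate = 2.64 / 9028
= 0.000292 %/h

0.000292


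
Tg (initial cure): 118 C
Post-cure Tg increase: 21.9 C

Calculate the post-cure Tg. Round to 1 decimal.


Post-cure Tg = 118 + 21.9 = 139.9 C

139.9


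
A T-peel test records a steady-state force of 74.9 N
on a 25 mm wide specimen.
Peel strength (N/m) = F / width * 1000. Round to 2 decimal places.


Peel strength = 74.9 / 25 * 1000
= 2996.00 N/m

2996.00


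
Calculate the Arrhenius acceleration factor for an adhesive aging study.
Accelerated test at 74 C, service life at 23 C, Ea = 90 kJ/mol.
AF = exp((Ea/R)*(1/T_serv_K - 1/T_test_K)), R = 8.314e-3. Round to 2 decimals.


T_test = 347.15 K, T_serv = 296.15 K
Ea/R = 90 / 0.008314 = 10825.11
AF = exp(10825.11 * (1/296.15 - 1/347.15))
= 214.86

214.86


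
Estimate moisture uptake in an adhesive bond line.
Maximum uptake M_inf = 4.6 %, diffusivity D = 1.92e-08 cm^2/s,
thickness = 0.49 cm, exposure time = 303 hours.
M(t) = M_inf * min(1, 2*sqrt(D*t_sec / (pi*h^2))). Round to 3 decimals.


Convert time: 303 h = 1090800 s
ratio = min(1, 2*sqrt(1.92e-08*1090800/(pi*0.49^2)))
= 0.333259
M(t) = 4.6 * 0.333259 = 1.533%

1.533


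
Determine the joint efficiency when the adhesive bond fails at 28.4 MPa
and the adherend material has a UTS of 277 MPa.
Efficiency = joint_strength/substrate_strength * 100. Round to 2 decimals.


Joint efficiency = 28.4 / 277 * 100
= 10.25%

10.25


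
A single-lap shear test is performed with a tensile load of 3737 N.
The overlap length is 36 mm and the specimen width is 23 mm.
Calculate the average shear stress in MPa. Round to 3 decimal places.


Shear stress = F / (overlap * width)
= 3737 / (36 * 23)
= 3737 / 828
= 4.513 MPa

4.513


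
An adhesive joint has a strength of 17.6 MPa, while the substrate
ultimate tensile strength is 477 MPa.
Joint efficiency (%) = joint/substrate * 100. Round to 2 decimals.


Efficiency = 17.6 / 477 * 100
= 3.69%

3.69


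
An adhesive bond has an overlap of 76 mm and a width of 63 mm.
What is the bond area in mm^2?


Bond area = overlap * width
= 76 * 63
= 4788 mm^2

4788


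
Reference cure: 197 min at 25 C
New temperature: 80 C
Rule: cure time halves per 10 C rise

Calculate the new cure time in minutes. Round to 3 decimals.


factor = 2^((80-25)/10) = 45.2548
t_new = 197 / 45.2548 = 4.353 min

4.353


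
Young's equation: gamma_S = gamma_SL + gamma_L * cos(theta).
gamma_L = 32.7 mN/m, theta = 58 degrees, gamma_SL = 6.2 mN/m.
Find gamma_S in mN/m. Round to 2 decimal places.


cos(58 deg) = 0.529919
gamma_S = 6.2 + 32.7 * 0.529919
= 23.53 mN/m

23.53


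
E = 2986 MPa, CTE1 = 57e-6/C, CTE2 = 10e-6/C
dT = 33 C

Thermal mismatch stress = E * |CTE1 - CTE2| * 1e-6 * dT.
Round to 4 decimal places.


= 2986 * 47e-6 * 33
= 4.6313 MPa

4.6313


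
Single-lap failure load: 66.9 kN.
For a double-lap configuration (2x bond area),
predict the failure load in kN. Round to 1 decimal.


Failure load = 66.9 * 2 = 133.8 kN

133.8


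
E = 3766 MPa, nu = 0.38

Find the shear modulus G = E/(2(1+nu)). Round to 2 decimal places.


G = 3766 / (2 * 1.38)
= 1364.49 MPa

1364.49


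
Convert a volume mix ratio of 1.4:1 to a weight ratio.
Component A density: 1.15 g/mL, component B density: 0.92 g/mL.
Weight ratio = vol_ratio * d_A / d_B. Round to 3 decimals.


= 1.4 * 1.15 / 0.92 = 1.750

1.750


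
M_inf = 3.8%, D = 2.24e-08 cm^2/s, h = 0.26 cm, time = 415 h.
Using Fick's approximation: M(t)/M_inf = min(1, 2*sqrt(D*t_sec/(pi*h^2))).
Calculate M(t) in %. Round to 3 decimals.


t = 1494000 s
ratio = min(1, 2*sqrt(2.24e-08*1494000/(pi*0.0676)))
= 0.793928
M(t) = 3.8 * 0.793928 = 3.017%

3.017


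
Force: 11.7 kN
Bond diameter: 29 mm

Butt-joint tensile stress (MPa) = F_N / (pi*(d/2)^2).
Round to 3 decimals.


F_N = 11.7 * 1000 = 11700.0 N
A = pi*(14.5)^2 = 660.5199 mm^2
stress = 11700.0 / 660.5199 = 17.713 MPa

17.713


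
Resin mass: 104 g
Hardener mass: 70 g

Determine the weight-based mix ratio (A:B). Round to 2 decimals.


Ratio = 104 / 70 = 1.49

1.49


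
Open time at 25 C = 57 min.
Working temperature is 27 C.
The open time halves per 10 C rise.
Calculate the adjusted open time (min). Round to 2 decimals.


factor = 2^((27 - 25) / 10) = 1.1487
ot = 57 / 1.1487 = 49.62 min

49.62


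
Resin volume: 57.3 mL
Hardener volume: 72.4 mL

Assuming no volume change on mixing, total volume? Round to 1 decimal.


V_total = 57.3 + 72.4 = 129.7 mL

129.7


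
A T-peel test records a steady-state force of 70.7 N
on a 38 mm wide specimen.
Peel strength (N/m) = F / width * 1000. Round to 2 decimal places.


Peel strength = 70.7 / 38 * 1000
= 1860.53 N/m

1860.53


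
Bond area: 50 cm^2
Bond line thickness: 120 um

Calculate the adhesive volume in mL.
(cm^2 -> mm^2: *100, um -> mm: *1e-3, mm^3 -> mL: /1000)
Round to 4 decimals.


V = 50*100 * 120*1e-3 / 1000
= 0.6000 mL

0.6000


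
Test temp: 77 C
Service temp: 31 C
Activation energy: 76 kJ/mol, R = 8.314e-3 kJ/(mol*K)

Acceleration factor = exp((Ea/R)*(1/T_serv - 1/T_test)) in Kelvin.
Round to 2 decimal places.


AF = exp((76/0.008314)*(1/304.15 - 1/350.15))
= 51.85

51.85


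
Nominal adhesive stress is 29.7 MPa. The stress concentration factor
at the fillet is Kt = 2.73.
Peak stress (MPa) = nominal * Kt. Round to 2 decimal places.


Peak = 29.7 * 2.73 = 81.08 MPa

81.08


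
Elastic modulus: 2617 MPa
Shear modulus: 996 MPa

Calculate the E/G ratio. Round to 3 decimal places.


E / G = 2617 / 996 = 2.628

2.628


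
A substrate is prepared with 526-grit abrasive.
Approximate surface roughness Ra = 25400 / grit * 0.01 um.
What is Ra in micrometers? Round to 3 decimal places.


Ra = 25400 / 526 * 0.01 = 0.483 um

0.483


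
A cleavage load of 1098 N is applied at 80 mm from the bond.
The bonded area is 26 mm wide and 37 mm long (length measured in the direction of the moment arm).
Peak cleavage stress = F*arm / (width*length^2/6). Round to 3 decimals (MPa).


Moment = 1098 * 80 = 87840 N*mm
Section modulus = 26 * 1369 / 6 = 35594 / 6 mm^3
Stress = 87840 / (35594 / 6) = 527040 / 35594
= 14.807 MPa

14.807


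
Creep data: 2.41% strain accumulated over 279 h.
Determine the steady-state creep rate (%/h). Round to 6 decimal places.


Rate = 2.41 / 279 = 0.008638 %/h

0.008638


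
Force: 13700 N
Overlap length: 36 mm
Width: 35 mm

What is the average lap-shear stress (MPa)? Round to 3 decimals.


Average shear stress = F / (overlap * width)
= 13700 / (36 * 35)
= 10.873 MPa

10.873


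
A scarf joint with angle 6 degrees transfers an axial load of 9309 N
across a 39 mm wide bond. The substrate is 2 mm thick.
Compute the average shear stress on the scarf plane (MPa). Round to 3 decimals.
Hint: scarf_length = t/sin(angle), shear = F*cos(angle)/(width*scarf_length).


scarf_length = 2 / sin(6 deg) = 19.1335 mm
cos(6 deg) = 0.994522
shear stress = 9309 * 0.994522 / (39 * 19.1335)
= 12.407 MPa

12.407


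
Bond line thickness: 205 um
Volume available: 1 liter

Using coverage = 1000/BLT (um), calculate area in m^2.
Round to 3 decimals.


1 L = 1e6 mm^3, thickness = 205 um = 0.205 mm
Area = 1e6 / 0.205 mm^2 = (1e6 / 0.205) / 1e6 m^2 = 1000 / 205 m^2
= 4.878 m^2

4.878


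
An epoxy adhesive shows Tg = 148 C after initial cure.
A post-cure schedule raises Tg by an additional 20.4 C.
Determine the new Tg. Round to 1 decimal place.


New Tg = 148 + 20.4
= 168.4 C

168.4


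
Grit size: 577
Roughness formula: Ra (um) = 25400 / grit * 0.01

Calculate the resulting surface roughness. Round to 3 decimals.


Ra = 25400 / 577 * 0.01
= 0.440 um

0.440


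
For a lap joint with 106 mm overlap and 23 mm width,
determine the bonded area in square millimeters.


Area = 106 * 23 = 2438 mm^2

2438


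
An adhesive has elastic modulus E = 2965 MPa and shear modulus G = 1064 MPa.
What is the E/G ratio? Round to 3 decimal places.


E/G = 2965 / 1064 = 2.787

2.787
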